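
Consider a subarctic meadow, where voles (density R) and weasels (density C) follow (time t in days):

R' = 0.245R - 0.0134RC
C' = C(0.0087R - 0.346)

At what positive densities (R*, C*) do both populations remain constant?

R* ≈ 39.8, C* ≈ 18.3

Set dC/dt = 0 with C > 0: 0.0087R - 0.346 = 0, so R* = 0.346/0.0087 = 39.8.
Set dR/dt = 0 with R > 0: 0.245 - 0.0134C = 0, so C* = 0.245/0.0134 = 18.3.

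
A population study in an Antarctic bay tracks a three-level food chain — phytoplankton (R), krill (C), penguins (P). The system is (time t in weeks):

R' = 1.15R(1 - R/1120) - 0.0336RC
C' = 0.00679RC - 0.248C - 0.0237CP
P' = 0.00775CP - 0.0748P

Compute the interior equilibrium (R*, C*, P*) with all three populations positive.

From dP/dt = 0: 0.00775C* = 0.0748, so C* = 9.65.
From dR/dt = 0: 1.15(1 - R*/1120) = 0.0336·9.65, giving R* = 1120·(1 - 0.282) = 804.
From dC/dt = 0: 0.00679·804 - 0.248 = 0.0237P*, so P* = 5.21/0.0237 = 220.

R* ≈ 804, C* ≈ 9.65, P* ≈ 220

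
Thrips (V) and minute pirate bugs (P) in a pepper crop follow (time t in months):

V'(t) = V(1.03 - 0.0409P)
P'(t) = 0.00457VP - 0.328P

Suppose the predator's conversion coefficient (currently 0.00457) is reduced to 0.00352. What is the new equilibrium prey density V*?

At the interior fixed point, setting dP/dt = 0 with P > 0 fixes V* = (predator death rate)/(VP coefficient) — independent of the other coefficients.
With the change, V* = 0.328/0.00352 = 93.2; it rises from 71.8.

V* ≈ 93.2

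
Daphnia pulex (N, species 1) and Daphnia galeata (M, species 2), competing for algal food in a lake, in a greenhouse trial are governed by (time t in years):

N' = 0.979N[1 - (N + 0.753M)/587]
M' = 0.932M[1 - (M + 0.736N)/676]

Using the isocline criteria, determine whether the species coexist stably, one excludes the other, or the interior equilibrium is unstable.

Compare the nullcline intercepts: K1/α12 = 587/0.753 = 780 > K2 = 676; K2/α21 = 676/0.736 = 918 > K1 = 587.
Since both inequalities hold, each species can invade when rare, so the interior equilibrium is stable.

stable coexistence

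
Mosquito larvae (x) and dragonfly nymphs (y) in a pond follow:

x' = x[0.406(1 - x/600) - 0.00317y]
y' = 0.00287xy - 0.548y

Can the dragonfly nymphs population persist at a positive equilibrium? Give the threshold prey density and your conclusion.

The predator equation gives dy/dt > 0 only when x > 0.548/0.00287 = 191.
Without the predator, x → K = 600. Since 600 > 191, the predator can invade and persist.

Threshold x = 191; K > 191, so yes, the predator persists.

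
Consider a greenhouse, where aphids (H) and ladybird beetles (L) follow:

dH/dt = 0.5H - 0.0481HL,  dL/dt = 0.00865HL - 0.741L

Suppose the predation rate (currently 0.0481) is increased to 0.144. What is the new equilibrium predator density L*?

At the interior fixed point, setting dH/dt = 0 with H > 0 fixes L* = (prey growth rate)/(HL coefficient) — independent of the other coefficients.
With the change, L* = 0.5/0.144 = 3.47; it falls from 10.4.

L* ≈ 3.47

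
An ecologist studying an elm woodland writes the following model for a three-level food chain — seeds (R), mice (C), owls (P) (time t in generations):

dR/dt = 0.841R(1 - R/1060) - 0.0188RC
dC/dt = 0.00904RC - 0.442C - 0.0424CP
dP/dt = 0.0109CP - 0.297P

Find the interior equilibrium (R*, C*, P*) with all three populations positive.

R* ≈ 414, C* ≈ 27.2, P* ≈ 77.9

From dP/dt = 0: 0.0109C* = 0.297, so C* = 27.2.
From dR/dt = 0: 0.841(1 - R*/1060) = 0.0188·27.2, giving R* = 1060·(1 - 0.609) = 414.
From dC/dt = 0: 0.00904·414 - 0.442 = 0.0424P*, so P* = 3.3/0.0424 = 77.9.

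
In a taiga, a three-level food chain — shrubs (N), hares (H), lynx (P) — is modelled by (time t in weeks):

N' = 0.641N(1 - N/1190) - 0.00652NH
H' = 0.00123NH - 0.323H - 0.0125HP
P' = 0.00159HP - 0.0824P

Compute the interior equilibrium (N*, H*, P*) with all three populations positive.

From dP/dt = 0: 0.00159H* = 0.0824, so H* = 51.8.
From dN/dt = 0: 0.641(1 - N*/1190) = 0.00652·51.8, giving N* = 1190·(1 - 0.527) = 563.
From dH/dt = 0: 0.00123·563 - 0.323 = 0.0125P*, so P* = 0.369/0.0125 = 29.5.

N* ≈ 563, H* ≈ 51.8, P* ≈ 29.5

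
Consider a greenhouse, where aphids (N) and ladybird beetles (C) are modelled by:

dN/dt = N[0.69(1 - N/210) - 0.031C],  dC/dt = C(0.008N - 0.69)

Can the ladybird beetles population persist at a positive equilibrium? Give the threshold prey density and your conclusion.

Threshold N = 86.2; K > 86.2, so yes, the predator persists.

The predator equation gives dC/dt > 0 only when N > 0.69/0.008 = 86.2.
Without the predator, N → K = 210. Since 210 > 86.2, the predator can invade and persist.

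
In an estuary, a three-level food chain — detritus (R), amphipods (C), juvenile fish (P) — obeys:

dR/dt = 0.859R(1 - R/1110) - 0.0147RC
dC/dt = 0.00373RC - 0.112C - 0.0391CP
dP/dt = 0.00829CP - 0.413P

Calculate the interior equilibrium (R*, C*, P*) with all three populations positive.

R* ≈ 164, C* ≈ 49.8, P* ≈ 12.7

From dP/dt = 0: 0.00829C* = 0.413, so C* = 49.8.
From dR/dt = 0: 0.859(1 - R*/1110) = 0.0147·49.8, giving R* = 1110·(1 - 0.853) = 164.
From dC/dt = 0: 0.00373·164 - 0.112 = 0.0391P*, so P* = 0.498/0.0391 = 12.7.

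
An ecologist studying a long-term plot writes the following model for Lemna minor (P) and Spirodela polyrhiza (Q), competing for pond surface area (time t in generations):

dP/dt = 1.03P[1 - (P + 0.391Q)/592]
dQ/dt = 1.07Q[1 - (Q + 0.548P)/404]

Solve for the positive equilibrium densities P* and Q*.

Setting both brackets to zero gives the nullclines P + 0.391Q = 592 and 0.548P + Q = 404.
Substituting Q = 404 - 0.548P into the first: P(1 - 0.391·0.548) = 592 - 0.391·404.
So P* = 434/0.786 = 552, and then Q* = 404 - 0.548·552 = 101.

P* ≈ 552, Q* ≈ 101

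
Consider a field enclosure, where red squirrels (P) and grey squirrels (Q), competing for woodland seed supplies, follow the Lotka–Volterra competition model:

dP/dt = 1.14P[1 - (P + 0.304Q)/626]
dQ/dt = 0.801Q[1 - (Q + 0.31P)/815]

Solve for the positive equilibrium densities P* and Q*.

Setting both brackets to zero gives the nullclines P + 0.304Q = 626 and 0.31P + Q = 815.
Substituting Q = 815 - 0.31P into the first: P(1 - 0.304·0.31) = 626 - 0.304·815.
So P* = 378/0.906 = 418, and then Q* = 815 - 0.31·418 = 686.

P* ≈ 418, Q* ≈ 686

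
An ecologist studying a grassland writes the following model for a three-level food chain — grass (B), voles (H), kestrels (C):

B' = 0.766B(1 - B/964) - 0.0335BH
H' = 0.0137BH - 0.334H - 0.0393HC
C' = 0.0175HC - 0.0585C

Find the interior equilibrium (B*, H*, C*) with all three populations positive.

B* ≈ 823, H* ≈ 3.34, C* ≈ 278

From dC/dt = 0: 0.0175H* = 0.0585, so H* = 3.34.
From dB/dt = 0: 0.766(1 - B*/964) = 0.0335·3.34, giving B* = 964·(1 - 0.146) = 823.
From dH/dt = 0: 0.0137·823 - 0.334 = 0.0393C*, so C* = 10.9/0.0393 = 278.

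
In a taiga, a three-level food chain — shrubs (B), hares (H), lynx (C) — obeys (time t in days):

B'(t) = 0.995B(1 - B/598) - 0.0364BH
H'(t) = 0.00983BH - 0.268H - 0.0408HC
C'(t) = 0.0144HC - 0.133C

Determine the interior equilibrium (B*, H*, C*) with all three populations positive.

From dC/dt = 0: 0.0144H* = 0.133, so H* = 9.24.
From dB/dt = 0: 0.995(1 - B*/598) = 0.0364·9.24, giving B* = 598·(1 - 0.338) = 396.
From dH/dt = 0: 0.00983·396 - 0.268 = 0.0408C*, so C* = 3.62/0.0408 = 88.8.

B* ≈ 396, H* ≈ 9.24, C* ≈ 88.8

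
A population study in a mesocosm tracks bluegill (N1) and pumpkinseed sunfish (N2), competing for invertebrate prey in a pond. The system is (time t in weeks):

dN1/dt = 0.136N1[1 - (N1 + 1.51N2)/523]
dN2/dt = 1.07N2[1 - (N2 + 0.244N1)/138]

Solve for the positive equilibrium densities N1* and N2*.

Setting both brackets to zero gives the nullclines N1 + 1.51N2 = 523 and 0.244N1 + N2 = 138.
Substituting N2 = 138 - 0.244N1 into the first: N1(1 - 1.51·0.244) = 523 - 1.51·138.
So N1* = 315/0.632 = 498, and then N2* = 138 - 0.244·498 = 16.4.

N1* ≈ 498, N2* ≈ 16.4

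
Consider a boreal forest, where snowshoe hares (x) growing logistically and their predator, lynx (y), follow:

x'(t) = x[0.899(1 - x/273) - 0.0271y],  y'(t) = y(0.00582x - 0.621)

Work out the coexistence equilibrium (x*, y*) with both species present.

From dy/dt = 0 with y > 0: 0.00582x* = 0.621, so x* = 107.
Substitute into dx/dt = 0: 0.899(1 - 107/273) = 0.0271y*.
The bracket is 0.609, giving y* = 0.548/0.0271 = 20.2.

x* ≈ 107, y* ≈ 20.2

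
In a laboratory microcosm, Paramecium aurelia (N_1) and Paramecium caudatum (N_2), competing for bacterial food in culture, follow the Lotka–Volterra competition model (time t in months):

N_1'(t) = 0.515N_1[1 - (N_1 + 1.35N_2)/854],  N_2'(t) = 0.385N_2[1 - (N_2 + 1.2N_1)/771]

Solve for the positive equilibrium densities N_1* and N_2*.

N_1* ≈ 301, N_2* ≈ 409

Setting both brackets to zero gives the nullclines N_1 + 1.35N_2 = 854 and 1.2N_1 + N_2 = 771.
Substituting N_2 = 771 - 1.2N_1 into the first: N_1(1 - 1.35·1.2) = 854 - 1.35·771.
So N_1* = -187/-0.62 = 301, and then N_2* = 771 - 1.2·301 = 409.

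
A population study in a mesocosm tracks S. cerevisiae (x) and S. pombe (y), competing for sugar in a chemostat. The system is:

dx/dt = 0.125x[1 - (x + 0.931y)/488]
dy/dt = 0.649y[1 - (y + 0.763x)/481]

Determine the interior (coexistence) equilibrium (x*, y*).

x* ≈ 139, y* ≈ 375

Setting both brackets to zero gives the nullclines x + 0.931y = 488 and 0.763x + y = 481.
Substituting y = 481 - 0.763x into the first: x(1 - 0.931·0.763) = 488 - 0.931·481.
So x* = 40.2/0.29 = 139, and then y* = 481 - 0.763·139 = 375.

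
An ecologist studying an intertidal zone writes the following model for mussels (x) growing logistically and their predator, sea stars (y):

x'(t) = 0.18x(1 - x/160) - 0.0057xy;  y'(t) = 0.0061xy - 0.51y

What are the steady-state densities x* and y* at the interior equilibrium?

From dy/dt = 0 with y > 0: 0.0061x* = 0.51, so x* = 83.6.
Substitute into dx/dt = 0: 0.18(1 - 83.6/160) = 0.0057y*.
The bracket is 0.477, giving y* = 0.0859/0.0057 = 15.1.

x* ≈ 83.6, y* ≈ 15.1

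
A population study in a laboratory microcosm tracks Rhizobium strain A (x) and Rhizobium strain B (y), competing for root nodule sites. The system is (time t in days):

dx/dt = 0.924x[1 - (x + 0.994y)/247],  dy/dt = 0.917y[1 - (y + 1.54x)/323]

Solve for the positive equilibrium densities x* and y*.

Setting both brackets to zero gives the nullclines x + 0.994y = 247 and 1.54x + y = 323.
Substituting y = 323 - 1.54x into the first: x(1 - 0.994·1.54) = 247 - 0.994·323.
So x* = -74.1/-0.531 = 140, and then y* = 323 - 1.54·140 = 108.

x* ≈ 140, y* ≈ 108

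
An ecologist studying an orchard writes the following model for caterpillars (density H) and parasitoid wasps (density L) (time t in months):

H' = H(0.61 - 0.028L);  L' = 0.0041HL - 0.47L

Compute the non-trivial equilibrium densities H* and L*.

Set dL/dt = 0 with L > 0: 0.0041H - 0.47 = 0, so H* = 0.47/0.0041 = 115.
Set dH/dt = 0 with H > 0: 0.61 - 0.028L = 0, so L* = 0.61/0.028 = 21.8.

H* ≈ 115, L* ≈ 21.8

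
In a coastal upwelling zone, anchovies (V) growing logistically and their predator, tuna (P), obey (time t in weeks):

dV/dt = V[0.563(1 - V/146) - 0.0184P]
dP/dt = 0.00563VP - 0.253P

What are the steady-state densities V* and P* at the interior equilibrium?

V* ≈ 44.9, P* ≈ 21.2

From dP/dt = 0 with P > 0: 0.00563V* = 0.253, so V* = 44.9.
Substitute into dV/dt = 0: 0.563(1 - 44.9/146) = 0.0184P*.
The bracket is 0.692, giving P* = 0.39/0.0184 = 21.2.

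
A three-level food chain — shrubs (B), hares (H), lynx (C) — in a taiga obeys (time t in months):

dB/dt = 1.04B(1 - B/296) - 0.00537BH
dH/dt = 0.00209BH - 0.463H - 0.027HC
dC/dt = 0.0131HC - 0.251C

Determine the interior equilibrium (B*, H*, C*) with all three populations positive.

From dC/dt = 0: 0.0131H* = 0.251, so H* = 19.2.
From dB/dt = 0: 1.04(1 - B*/296) = 0.00537·19.2, giving B* = 296·(1 - 0.0989) = 267.
From dH/dt = 0: 0.00209·267 - 0.463 = 0.027C*, so C* = 0.0944/0.027 = 3.5.

B* ≈ 267, H* ≈ 19.2, C* ≈ 3.5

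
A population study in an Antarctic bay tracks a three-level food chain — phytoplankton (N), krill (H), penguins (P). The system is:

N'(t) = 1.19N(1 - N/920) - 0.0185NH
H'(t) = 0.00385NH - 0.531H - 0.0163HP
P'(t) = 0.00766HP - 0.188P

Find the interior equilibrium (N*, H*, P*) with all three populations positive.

From dP/dt = 0: 0.00766H* = 0.188, so H* = 24.5.
From dN/dt = 0: 1.19(1 - N*/920) = 0.0185·24.5, giving N* = 920·(1 - 0.382) = 569.
From dH/dt = 0: 0.00385·569 - 0.531 = 0.0163P*, so P* = 1.66/0.0163 = 102.

N* ≈ 569, H* ≈ 24.5, P* ≈ 102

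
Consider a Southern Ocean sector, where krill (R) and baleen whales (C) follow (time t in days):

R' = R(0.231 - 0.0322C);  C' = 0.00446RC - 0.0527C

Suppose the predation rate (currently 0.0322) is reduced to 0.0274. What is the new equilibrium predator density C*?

C* ≈ 8.43

At the interior fixed point, setting dR/dt = 0 with R > 0 fixes C* = (prey growth rate)/(RC coefficient) — independent of the other coefficients.
With the change, C* = 0.231/0.0274 = 8.43; it rises from 7.17.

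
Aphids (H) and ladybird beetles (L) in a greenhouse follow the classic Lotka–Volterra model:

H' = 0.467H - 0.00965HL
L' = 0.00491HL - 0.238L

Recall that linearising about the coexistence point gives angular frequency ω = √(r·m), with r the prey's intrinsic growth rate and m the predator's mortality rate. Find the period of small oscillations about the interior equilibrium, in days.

Here r = 0.467 and m = 0.238, so r·m = 0.111.
ω = √0.111 = 0.333 per day, hence T = 2π/ω ≈ 18.8 days.

T ≈ 18.8 days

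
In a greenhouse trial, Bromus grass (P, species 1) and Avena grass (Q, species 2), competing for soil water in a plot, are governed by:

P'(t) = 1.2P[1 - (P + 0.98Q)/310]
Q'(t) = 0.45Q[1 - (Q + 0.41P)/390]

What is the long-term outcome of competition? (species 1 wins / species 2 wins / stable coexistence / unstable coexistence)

Compare the nullcline intercepts: K1/α12 = 310/0.98 = 316 < K2 = 390; K2/α21 = 390/0.41 = 951 > K1 = 310.
Since the inequalities point opposite ways, species 2 can invade but species 1 cannot.

species 2 excludes species 1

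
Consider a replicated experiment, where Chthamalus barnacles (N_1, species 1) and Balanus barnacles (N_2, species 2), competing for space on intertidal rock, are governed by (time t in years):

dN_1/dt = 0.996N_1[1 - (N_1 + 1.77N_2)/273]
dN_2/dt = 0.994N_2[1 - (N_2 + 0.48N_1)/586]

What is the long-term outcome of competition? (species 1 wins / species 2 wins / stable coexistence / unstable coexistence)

species 2 excludes species 1

Compare the nullcline intercepts: K1/α12 = 273/1.77 = 154 < K2 = 586; K2/α21 = 586/0.48 = 1220 > K1 = 273.
Since the inequalities point opposite ways, species 2 can invade but species 1 cannot.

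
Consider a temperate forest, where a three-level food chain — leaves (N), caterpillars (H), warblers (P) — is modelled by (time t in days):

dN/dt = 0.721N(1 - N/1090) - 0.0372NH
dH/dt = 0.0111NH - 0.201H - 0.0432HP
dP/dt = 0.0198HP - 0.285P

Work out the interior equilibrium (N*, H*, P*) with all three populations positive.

From dP/dt = 0: 0.0198H* = 0.285, so H* = 14.4.
From dN/dt = 0: 0.721(1 - N*/1090) = 0.0372·14.4, giving N* = 1090·(1 - 0.743) = 281.
From dH/dt = 0: 0.0111·281 - 0.201 = 0.0432P*, so P* = 2.91/0.0432 = 67.4.

N* ≈ 281, H* ≈ 14.4, P* ≈ 67.4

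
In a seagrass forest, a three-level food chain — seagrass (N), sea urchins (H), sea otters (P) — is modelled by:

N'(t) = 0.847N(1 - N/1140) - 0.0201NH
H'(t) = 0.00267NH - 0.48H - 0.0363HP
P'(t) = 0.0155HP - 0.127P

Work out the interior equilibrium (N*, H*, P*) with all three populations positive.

From dP/dt = 0: 0.0155H* = 0.127, so H* = 8.19.
From dN/dt = 0: 0.847(1 - N*/1140) = 0.0201·8.19, giving N* = 1140·(1 - 0.194) = 918.
From dH/dt = 0: 0.00267·918 - 0.48 = 0.0363P*, so P* = 1.97/0.0363 = 54.3.

N* ≈ 918, H* ≈ 8.19, P* ≈ 54.3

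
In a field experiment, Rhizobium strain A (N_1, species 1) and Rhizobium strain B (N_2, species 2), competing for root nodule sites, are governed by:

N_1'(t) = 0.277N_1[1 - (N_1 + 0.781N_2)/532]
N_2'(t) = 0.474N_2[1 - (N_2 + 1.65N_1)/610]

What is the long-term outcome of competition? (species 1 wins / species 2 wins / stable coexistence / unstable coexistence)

Compare the nullcline intercepts: K1/α12 = 532/0.781 = 681 > K2 = 610; K2/α21 = 610/1.65 = 370 < K1 = 532.
Since the inequalities point opposite ways, species 1 can invade but species 2 cannot.

species 1 excludes species 2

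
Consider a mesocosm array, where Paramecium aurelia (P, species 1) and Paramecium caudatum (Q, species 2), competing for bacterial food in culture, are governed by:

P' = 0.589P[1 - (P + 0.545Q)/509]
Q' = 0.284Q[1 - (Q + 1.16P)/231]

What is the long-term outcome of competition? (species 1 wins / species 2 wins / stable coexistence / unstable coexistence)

Compare the nullcline intercepts: K1/α12 = 509/0.545 = 934 > K2 = 231; K2/α21 = 231/1.16 = 199 < K1 = 509.
Since the inequalities point opposite ways, species 1 can invade but species 2 cannot.

species 1 excludes species 2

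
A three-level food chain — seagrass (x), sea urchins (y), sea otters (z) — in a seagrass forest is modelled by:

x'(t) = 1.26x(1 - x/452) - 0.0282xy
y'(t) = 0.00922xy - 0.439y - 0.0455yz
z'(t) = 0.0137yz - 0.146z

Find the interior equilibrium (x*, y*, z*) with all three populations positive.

From dz/dt = 0: 0.0137y* = 0.146, so y* = 10.7.
From dx/dt = 0: 1.26(1 - x*/452) = 0.0282·10.7, giving x* = 452·(1 - 0.239) = 344.
From dy/dt = 0: 0.00922·344 - 0.439 = 0.0455z*, so z* = 2.73/0.0455 = 60.1.

x* ≈ 344, y* ≈ 10.7, z* ≈ 60.1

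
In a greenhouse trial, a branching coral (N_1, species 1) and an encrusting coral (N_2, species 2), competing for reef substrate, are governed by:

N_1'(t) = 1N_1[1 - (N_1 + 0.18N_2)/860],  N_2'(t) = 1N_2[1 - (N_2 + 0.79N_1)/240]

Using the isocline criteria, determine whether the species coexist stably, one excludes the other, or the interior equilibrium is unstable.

Compare the nullcline intercepts: K1/α12 = 860/0.18 = 4780 > K2 = 240; K2/α21 = 240/0.79 = 304 < K1 = 860.
Since the inequalities point opposite ways, species 1 can invade but species 2 cannot.

species 1 excludes species 2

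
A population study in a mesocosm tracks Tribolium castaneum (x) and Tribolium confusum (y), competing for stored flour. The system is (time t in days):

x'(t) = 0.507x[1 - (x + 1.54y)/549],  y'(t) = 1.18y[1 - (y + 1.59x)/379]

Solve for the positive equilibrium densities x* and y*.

Setting both brackets to zero gives the nullclines x + 1.54y = 549 and 1.59x + y = 379.
Substituting y = 379 - 1.59x into the first: x(1 - 1.54·1.59) = 549 - 1.54·379.
So x* = -34.7/-1.45 = 23.9, and then y* = 379 - 1.59·23.9 = 341.

x* ≈ 23.9, y* ≈ 341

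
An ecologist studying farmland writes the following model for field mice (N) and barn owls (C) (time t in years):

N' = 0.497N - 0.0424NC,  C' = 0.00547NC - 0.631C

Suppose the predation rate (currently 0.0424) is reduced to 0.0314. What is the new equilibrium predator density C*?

At the interior fixed point, setting dN/dt = 0 with N > 0 fixes C* = (prey growth rate)/(NC coefficient) — independent of the other coefficients.
With the change, C* = 0.497/0.0314 = 15.8; it rises from 11.7.

C* ≈ 15.8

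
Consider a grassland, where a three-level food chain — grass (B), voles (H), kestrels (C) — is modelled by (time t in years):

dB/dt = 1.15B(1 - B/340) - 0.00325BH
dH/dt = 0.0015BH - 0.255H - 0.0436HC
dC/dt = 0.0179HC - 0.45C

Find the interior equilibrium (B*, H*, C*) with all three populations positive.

From dC/dt = 0: 0.0179H* = 0.45, so H* = 25.1.
From dB/dt = 0: 1.15(1 - B*/340) = 0.00325·25.1, giving B* = 340·(1 - 0.071) = 316.
From dH/dt = 0: 0.0015·316 - 0.255 = 0.0436C*, so C* = 0.219/0.0436 = 5.02.

B* ≈ 316, H* ≈ 25.1, C* ≈ 5.02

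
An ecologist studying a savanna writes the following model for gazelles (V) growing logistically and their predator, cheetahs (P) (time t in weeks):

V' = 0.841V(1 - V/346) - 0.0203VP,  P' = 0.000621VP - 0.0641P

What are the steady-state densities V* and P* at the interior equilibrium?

V* ≈ 103, P* ≈ 29.1

From dP/dt = 0 with P > 0: 0.000621V* = 0.0641, so V* = 103.
Substitute into dV/dt = 0: 0.841(1 - 103/346) = 0.0203P*.
The bracket is 0.702, giving P* = 0.59/0.0203 = 29.1.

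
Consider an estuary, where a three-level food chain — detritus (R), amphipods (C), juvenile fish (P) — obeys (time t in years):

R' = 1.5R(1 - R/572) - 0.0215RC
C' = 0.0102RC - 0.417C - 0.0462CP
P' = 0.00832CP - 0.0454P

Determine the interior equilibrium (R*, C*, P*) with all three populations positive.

R* ≈ 527, C* ≈ 5.46, P* ≈ 107

From dP/dt = 0: 0.00832C* = 0.0454, so C* = 5.46.
From dR/dt = 0: 1.5(1 - R*/572) = 0.0215·5.46, giving R* = 572·(1 - 0.0782) = 527.
From dC/dt = 0: 0.0102·527 - 0.417 = 0.0462P*, so P* = 4.96/0.0462 = 107.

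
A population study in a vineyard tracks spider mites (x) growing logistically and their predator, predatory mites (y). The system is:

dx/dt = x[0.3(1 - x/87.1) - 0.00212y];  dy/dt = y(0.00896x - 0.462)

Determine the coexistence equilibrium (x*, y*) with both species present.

From dy/dt = 0 with y > 0: 0.00896x* = 0.462, so x* = 51.6.
Substitute into dx/dt = 0: 0.3(1 - 51.6/87.1) = 0.00212y*.
The bracket is 0.408, giving y* = 0.122/0.00212 = 57.7.

x* ≈ 51.6, y* ≈ 57.7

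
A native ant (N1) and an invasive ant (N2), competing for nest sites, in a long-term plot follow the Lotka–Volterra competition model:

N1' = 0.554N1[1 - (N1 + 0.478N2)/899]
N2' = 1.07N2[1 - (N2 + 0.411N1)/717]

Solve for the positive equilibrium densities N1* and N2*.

N1* ≈ 692, N2* ≈ 432

Setting both brackets to zero gives the nullclines N1 + 0.478N2 = 899 and 0.411N1 + N2 = 717.
Substituting N2 = 717 - 0.411N1 into the first: N1(1 - 0.478·0.411) = 899 - 0.478·717.
So N1* = 556/0.804 = 692, and then N2* = 717 - 0.411·692 = 432.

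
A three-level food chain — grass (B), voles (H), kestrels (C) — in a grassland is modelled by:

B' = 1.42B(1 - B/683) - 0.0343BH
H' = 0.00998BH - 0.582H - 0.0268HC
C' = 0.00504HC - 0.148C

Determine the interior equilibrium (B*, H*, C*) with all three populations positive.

B* ≈ 199, H* ≈ 29.4, C* ≈ 52.2

From dC/dt = 0: 0.00504H* = 0.148, so H* = 29.4.
From dB/dt = 0: 1.42(1 - B*/683) = 0.0343·29.4, giving B* = 683·(1 - 0.709) = 199.
From dH/dt = 0: 0.00998·199 - 0.582 = 0.0268C*, so C* = 1.4/0.0268 = 52.2.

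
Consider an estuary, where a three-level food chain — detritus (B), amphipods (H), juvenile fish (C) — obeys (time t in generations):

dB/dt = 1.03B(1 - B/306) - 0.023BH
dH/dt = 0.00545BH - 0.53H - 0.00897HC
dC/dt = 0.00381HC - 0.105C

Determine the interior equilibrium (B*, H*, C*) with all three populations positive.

B* ≈ 118, H* ≈ 27.6, C* ≈ 12.4

From dC/dt = 0: 0.00381H* = 0.105, so H* = 27.6.
From dB/dt = 0: 1.03(1 - B*/306) = 0.023·27.6, giving B* = 306·(1 - 0.615) = 118.
From dH/dt = 0: 0.00545·118 - 0.53 = 0.00897C*, so C* = 0.111/0.00897 = 12.4.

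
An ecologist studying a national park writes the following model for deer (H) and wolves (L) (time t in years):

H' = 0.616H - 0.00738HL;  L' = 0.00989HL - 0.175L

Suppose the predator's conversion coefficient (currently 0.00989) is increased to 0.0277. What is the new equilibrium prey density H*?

H* ≈ 6.32

At the interior fixed point, setting dL/dt = 0 with L > 0 fixes H* = (predator death rate)/(HL coefficient) — independent of the other coefficients.
With the change, H* = 0.175/0.0277 = 6.32; it falls from 17.7.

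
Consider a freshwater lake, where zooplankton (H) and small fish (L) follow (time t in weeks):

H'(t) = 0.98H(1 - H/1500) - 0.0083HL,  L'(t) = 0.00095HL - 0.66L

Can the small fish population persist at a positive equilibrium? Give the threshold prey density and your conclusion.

The predator equation gives dL/dt > 0 only when H > 0.66/0.00095 = 695.
Without the predator, H → K = 1500. Since 1500 > 695, the predator can invade and persist.

Threshold H = 695; K > 695, so yes, the predator persists.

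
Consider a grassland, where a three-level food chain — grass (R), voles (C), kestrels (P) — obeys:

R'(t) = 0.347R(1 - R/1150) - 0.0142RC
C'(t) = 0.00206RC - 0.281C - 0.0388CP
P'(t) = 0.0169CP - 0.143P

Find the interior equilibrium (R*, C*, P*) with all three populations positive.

R* ≈ 752, C* ≈ 8.46, P* ≈ 32.7

From dP/dt = 0: 0.0169C* = 0.143, so C* = 8.46.
From dR/dt = 0: 0.347(1 - R*/1150) = 0.0142·8.46, giving R* = 1150·(1 - 0.346) = 752.
From dC/dt = 0: 0.00206·752 - 0.281 = 0.0388P*, so P* = 1.27/0.0388 = 32.7.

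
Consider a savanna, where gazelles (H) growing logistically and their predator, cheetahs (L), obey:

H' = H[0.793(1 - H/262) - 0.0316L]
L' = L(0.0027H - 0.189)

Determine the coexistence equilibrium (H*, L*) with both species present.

From dL/dt = 0 with L > 0: 0.0027H* = 0.189, so H* = 70.
Substitute into dH/dt = 0: 0.793(1 - 70/262) = 0.0316L*.
The bracket is 0.733, giving L* = 0.581/0.0316 = 18.4.

H* ≈ 70, L* ≈ 18.4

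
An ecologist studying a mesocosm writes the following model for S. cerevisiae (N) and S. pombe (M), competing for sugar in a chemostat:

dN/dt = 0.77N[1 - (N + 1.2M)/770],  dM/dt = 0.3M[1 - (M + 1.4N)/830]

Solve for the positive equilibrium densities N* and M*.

Setting both brackets to zero gives the nullclines N + 1.2M = 770 and 1.4N + M = 830.
Substituting M = 830 - 1.4N into the first: N(1 - 1.2·1.4) = 770 - 1.2·830.
So N* = -226/-0.68 = 332, and then M* = 830 - 1.4·332 = 365.

N* ≈ 332, M* ≈ 365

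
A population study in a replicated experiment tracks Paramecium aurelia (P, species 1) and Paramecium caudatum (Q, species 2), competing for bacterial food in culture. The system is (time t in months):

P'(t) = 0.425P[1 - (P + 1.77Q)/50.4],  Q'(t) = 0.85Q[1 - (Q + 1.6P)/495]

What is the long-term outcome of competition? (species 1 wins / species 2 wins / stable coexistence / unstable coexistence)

Compare the nullcline intercepts: K1/α12 = 50.4/1.77 = 28.5 < K2 = 495; K2/α21 = 495/1.6 = 309 > K1 = 50.4.
Since the inequalities point opposite ways, species 2 can invade but species 1 cannot.

species 2 excludes species 1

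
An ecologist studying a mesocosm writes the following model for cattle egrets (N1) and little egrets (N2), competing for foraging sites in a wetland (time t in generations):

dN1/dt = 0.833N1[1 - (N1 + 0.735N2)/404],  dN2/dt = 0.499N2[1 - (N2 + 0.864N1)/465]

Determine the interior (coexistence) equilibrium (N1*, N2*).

N1* ≈ 170, N2* ≈ 318

Setting both brackets to zero gives the nullclines N1 + 0.735N2 = 404 and 0.864N1 + N2 = 465.
Substituting N2 = 465 - 0.864N1 into the first: N1(1 - 0.735·0.864) = 404 - 0.735·465.
So N1* = 62.2/0.365 = 170, and then N2* = 465 - 0.864·170 = 318.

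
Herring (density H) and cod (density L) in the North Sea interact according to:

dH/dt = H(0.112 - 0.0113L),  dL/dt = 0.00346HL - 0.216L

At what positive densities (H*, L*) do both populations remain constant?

H* ≈ 62.4, L* ≈ 9.91

Set dL/dt = 0 with L > 0: 0.00346H - 0.216 = 0, so H* = 0.216/0.00346 = 62.4.
Set dH/dt = 0 with H > 0: 0.112 - 0.0113L = 0, so L* = 0.112/0.0113 = 9.91.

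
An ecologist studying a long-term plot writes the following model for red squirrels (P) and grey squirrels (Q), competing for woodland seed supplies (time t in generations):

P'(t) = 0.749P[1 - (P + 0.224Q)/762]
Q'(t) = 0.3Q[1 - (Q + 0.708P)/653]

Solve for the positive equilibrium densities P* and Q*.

P* ≈ 732, Q* ≈ 135

Setting both brackets to zero gives the nullclines P + 0.224Q = 762 and 0.708P + Q = 653.
Substituting Q = 653 - 0.708P into the first: P(1 - 0.224·0.708) = 762 - 0.224·653.
So P* = 616/0.841 = 732, and then Q* = 653 - 0.708·732 = 135.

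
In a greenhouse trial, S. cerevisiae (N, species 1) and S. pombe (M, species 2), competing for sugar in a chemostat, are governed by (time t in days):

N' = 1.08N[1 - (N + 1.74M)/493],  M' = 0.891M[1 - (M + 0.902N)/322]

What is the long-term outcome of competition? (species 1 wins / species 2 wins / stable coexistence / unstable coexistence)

Compare the nullcline intercepts: K1/α12 = 493/1.74 = 283 < K2 = 322; K2/α21 = 322/0.902 = 357 < K1 = 493.
Since both are reversed, neither can invade when rare; the interior point is a saddle.

unstable coexistence (outcome depends on initial conditions)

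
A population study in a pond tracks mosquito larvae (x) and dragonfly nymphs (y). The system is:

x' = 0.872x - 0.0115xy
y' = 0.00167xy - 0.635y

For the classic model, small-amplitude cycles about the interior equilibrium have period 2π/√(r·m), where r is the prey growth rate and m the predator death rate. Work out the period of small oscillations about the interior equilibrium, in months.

Here r = 0.872 and m = 0.635, so r·m = 0.554.
ω = √0.554 = 0.744 per month, hence T = 2π/ω ≈ 8.44 months.

T ≈ 8.44 months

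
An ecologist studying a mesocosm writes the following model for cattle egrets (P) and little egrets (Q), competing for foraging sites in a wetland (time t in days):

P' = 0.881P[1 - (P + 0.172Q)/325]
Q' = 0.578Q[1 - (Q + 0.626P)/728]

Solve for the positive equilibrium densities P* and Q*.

Setting both brackets to zero gives the nullclines P + 0.172Q = 325 and 0.626P + Q = 728.
Substituting Q = 728 - 0.626P into the first: P(1 - 0.172·0.626) = 325 - 0.172·728.
So P* = 200/0.892 = 224, and then Q* = 728 - 0.626·224 = 588.

P* ≈ 224, Q* ≈ 588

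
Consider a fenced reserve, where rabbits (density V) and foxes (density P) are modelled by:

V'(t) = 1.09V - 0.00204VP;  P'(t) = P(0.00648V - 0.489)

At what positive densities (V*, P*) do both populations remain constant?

Set dP/dt = 0 with P > 0: 0.00648V - 0.489 = 0, so V* = 0.489/0.00648 = 75.5.
Set dV/dt = 0 with V > 0: 1.09 - 0.00204P = 0, so P* = 1.09/0.00204 = 534.

V* ≈ 75.5, P* ≈ 534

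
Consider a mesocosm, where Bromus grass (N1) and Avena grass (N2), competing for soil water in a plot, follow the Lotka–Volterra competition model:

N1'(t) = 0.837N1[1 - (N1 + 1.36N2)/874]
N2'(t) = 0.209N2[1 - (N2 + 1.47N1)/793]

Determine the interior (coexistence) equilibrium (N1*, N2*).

Setting both brackets to zero gives the nullclines N1 + 1.36N2 = 874 and 1.47N1 + N2 = 793.
Substituting N2 = 793 - 1.47N1 into the first: N1(1 - 1.36·1.47) = 874 - 1.36·793.
So N1* = -204/-0.999 = 205, and then N2* = 793 - 1.47·205 = 492.

N1* ≈ 205, N2* ≈ 492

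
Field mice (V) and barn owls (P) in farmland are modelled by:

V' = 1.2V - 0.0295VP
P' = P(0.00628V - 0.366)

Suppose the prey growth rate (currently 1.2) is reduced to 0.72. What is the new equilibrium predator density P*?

At the interior fixed point, setting dV/dt = 0 with V > 0 fixes P* = (prey growth rate)/(VP coefficient) — independent of the other coefficients.
With the change, P* = 0.72/0.0295 = 24.4; it falls from 40.7.

P* ≈ 24.4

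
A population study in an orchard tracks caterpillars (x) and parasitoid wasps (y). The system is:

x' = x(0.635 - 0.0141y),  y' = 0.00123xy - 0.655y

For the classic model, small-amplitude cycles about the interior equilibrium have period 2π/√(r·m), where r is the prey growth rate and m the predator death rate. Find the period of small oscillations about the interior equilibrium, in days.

T ≈ 9.74 days

Here r = 0.635 and m = 0.655, so r·m = 0.416.
ω = √0.416 = 0.645 per day, hence T = 2π/ω ≈ 9.74 days.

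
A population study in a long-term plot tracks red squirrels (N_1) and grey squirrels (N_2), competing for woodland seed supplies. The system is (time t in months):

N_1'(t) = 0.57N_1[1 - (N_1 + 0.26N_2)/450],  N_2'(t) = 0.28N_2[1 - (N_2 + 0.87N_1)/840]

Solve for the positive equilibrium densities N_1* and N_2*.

N_1* ≈ 299, N_2* ≈ 580

Setting both brackets to zero gives the nullclines N_1 + 0.26N_2 = 450 and 0.87N_1 + N_2 = 840.
Substituting N_2 = 840 - 0.87N_1 into the first: N_1(1 - 0.26·0.87) = 450 - 0.26·840.
So N_1* = 232/0.774 = 299, and then N_2* = 840 - 0.87·299 = 580.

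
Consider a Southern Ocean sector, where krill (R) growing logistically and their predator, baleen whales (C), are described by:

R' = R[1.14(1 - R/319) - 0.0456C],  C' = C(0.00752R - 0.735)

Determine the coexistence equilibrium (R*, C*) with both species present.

From dC/dt = 0 with C > 0: 0.00752R* = 0.735, so R* = 97.7.
Substitute into dR/dt = 0: 1.14(1 - 97.7/319) = 0.0456C*.
The bracket is 0.694, giving C* = 0.791/0.0456 = 17.3.

R* ≈ 97.7, C* ≈ 17.3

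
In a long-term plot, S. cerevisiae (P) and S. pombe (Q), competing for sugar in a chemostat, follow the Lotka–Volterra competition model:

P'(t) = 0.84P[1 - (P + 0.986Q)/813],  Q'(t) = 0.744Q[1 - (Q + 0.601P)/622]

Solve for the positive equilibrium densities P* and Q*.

Setting both brackets to zero gives the nullclines P + 0.986Q = 813 and 0.601P + Q = 622.
Substituting Q = 622 - 0.601P into the first: P(1 - 0.986·0.601) = 813 - 0.986·622.
So P* = 200/0.407 = 490, and then Q* = 622 - 0.601·490 = 327.

P* ≈ 490, Q* ≈ 327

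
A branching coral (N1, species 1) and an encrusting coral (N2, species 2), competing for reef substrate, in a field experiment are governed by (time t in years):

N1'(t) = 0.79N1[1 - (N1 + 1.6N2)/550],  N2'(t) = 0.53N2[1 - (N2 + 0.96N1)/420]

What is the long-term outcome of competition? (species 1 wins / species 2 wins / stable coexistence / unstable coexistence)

unstable coexistence (outcome depends on initial conditions)

Compare the nullcline intercepts: K1/α12 = 550/1.6 = 344 < K2 = 420; K2/α21 = 420/0.96 = 438 < K1 = 550.
Since both are reversed, neither can invade when rare; the interior point is a saddle.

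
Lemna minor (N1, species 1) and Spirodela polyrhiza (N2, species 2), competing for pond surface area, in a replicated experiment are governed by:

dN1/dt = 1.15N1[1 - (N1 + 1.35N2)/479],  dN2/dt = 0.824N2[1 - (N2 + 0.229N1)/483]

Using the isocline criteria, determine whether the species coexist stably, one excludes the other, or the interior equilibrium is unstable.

Compare the nullcline intercepts: K1/α12 = 479/1.35 = 355 < K2 = 483; K2/α21 = 483/0.229 = 2110 > K1 = 479.
Since the inequalities point opposite ways, species 2 can invade but species 1 cannot.

species 2 excludes species 1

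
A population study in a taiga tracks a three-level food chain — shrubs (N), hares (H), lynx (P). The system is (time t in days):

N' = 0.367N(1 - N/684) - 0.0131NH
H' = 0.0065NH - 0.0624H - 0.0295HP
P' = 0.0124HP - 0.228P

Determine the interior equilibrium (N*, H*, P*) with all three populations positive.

N* ≈ 235, H* ≈ 18.4, P* ≈ 49.7

From dP/dt = 0: 0.0124H* = 0.228, so H* = 18.4.
From dN/dt = 0: 0.367(1 - N*/684) = 0.0131·18.4, giving N* = 684·(1 - 0.656) = 235.
From dH/dt = 0: 0.0065·235 - 0.0624 = 0.0295P*, so P* = 1.47/0.0295 = 49.7.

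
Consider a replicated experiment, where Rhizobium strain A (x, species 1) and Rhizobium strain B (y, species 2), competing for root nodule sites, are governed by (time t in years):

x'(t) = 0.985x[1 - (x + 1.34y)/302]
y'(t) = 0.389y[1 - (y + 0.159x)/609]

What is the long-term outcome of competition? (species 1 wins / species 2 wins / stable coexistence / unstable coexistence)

species 2 excludes species 1

Compare the nullcline intercepts: K1/α12 = 302/1.34 = 225 < K2 = 609; K2/α21 = 609/0.159 = 3830 > K1 = 302.
Since the inequalities point opposite ways, species 2 can invade but species 1 cannot.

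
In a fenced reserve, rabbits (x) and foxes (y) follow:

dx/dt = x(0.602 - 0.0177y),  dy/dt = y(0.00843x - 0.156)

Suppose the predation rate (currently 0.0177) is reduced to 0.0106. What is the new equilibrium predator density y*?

At the interior fixed point, setting dx/dt = 0 with x > 0 fixes y* = (prey growth rate)/(xy coefficient) — independent of the other coefficients.
With the change, y* = 0.602/0.0106 = 56.8; it rises from 34.

y* ≈ 56.8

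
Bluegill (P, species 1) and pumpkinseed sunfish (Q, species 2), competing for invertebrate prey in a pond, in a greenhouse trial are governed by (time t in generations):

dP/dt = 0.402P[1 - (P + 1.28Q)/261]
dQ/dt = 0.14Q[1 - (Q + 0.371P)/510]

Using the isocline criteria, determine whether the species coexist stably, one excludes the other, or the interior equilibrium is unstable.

species 2 excludes species 1

Compare the nullcline intercepts: K1/α12 = 261/1.28 = 204 < K2 = 510; K2/α21 = 510/0.371 = 1370 > K1 = 261.
Since the inequalities point opposite ways, species 2 can invade but species 1 cannot.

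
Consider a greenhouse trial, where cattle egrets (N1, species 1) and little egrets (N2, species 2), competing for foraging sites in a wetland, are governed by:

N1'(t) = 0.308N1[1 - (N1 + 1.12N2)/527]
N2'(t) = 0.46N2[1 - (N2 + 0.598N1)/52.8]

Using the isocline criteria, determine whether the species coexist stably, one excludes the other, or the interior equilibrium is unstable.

species 1 excludes species 2

Compare the nullcline intercepts: K1/α12 = 527/1.12 = 471 > K2 = 52.8; K2/α21 = 52.8/0.598 = 88.3 < K1 = 527.
Since the inequalities point opposite ways, species 1 can invade but species 2 cannot.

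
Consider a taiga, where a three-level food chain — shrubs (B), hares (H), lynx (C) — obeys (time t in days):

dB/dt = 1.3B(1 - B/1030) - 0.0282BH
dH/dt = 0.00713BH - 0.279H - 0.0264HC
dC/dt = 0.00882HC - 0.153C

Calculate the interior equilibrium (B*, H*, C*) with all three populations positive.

From dC/dt = 0: 0.00882H* = 0.153, so H* = 17.3.
From dB/dt = 0: 1.3(1 - B*/1030) = 0.0282·17.3, giving B* = 1030·(1 - 0.376) = 642.
From dH/dt = 0: 0.00713·642 - 0.279 = 0.0264C*, so C* = 4.3/0.0264 = 163.

B* ≈ 642, H* ≈ 17.3, C* ≈ 163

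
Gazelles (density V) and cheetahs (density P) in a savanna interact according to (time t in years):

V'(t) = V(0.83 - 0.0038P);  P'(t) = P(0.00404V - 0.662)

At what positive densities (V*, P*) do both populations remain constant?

Set dP/dt = 0 with P > 0: 0.00404V - 0.662 = 0, so V* = 0.662/0.00404 = 164.
Set dV/dt = 0 with V > 0: 0.83 - 0.0038P = 0, so P* = 0.83/0.0038 = 218.

V* ≈ 164, P* ≈ 218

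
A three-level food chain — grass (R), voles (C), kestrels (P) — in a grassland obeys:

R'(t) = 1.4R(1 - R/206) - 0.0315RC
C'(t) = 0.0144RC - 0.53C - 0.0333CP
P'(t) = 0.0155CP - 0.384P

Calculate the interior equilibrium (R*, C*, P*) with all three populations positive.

From dP/dt = 0: 0.0155C* = 0.384, so C* = 24.8.
From dR/dt = 0: 1.4(1 - R*/206) = 0.0315·24.8, giving R* = 206·(1 - 0.557) = 91.2.
From dC/dt = 0: 0.0144·91.2 - 0.53 = 0.0333P*, so P* = 0.783/0.0333 = 23.5.

R* ≈ 91.2, C* ≈ 24.8, P* ≈ 23.5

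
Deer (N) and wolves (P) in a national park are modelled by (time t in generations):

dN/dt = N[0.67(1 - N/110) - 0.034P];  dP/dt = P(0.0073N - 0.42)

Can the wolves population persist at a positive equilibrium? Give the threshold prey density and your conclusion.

The predator equation gives dP/dt > 0 only when N > 0.42/0.0073 = 57.5.
Without the predator, N → K = 110. Since 110 > 57.5, the predator can invade and persist.

Threshold N = 57.5; K > 57.5, so yes, the predator persists.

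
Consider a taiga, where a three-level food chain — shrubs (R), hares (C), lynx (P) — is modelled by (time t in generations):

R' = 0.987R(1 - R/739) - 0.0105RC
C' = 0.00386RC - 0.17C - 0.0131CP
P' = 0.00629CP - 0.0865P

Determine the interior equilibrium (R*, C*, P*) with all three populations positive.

From dP/dt = 0: 0.00629C* = 0.0865, so C* = 13.8.
From dR/dt = 0: 0.987(1 - R*/739) = 0.0105·13.8, giving R* = 739·(1 - 0.146) = 631.
From dC/dt = 0: 0.00386·631 - 0.17 = 0.0131P*, so P* = 2.27/0.0131 = 173.

R* ≈ 631, C* ≈ 13.8, P* ≈ 173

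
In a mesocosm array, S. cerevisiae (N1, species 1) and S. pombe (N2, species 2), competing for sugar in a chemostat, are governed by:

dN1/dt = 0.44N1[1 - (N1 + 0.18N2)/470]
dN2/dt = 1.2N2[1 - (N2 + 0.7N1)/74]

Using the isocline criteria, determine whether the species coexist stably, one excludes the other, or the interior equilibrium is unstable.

Compare the nullcline intercepts: K1/α12 = 470/0.18 = 2610 > K2 = 74; K2/α21 = 74/0.7 = 106 < K1 = 470.
Since the inequalities point opposite ways, species 1 can invade but species 2 cannot.

species 1 excludes species 2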